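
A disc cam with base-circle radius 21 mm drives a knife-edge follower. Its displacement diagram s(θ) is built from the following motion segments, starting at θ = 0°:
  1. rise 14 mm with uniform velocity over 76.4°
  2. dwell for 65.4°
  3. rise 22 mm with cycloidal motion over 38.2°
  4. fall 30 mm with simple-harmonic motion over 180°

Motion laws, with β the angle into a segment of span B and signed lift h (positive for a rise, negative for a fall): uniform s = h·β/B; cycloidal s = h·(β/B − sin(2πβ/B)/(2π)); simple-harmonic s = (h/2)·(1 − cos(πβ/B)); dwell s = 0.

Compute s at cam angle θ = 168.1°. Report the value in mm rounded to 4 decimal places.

seg 1 [0°–76.4°] uniform, h=14: full span → s += 14 → s = 14.0000
seg 2 [76.4°–141.8°] dwell: s stays 14.0000
seg 3 [141.8°–180°] cycloidal, h=22: θ=168.1° here. β=26.3, B=38.2. 22·(0.6885 − sin(2π·0.6885)/(2π)) = 18.3897 → s = 32.3897

32.3897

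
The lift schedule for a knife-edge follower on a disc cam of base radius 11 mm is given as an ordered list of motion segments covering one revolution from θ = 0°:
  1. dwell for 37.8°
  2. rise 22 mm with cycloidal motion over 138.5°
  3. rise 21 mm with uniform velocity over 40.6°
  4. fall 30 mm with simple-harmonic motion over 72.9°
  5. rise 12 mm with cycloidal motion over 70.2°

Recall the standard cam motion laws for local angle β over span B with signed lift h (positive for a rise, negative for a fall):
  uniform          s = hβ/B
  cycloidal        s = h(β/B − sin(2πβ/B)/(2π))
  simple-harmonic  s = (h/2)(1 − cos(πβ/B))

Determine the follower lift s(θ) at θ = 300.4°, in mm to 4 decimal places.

seg 1 [0°–37.8°] dwell: s stays 0.0000
seg 2 [37.8°–176.3°] cycloidal, h=22: full span → s += 22 → s = 22.0000
seg 3 [176.3°–216.9°] uniform, h=21: full span → s += 21 → s = 43.0000
seg 4 [216.9°–289.8°] simple-harmonic, h=-30: full span → s += -30 → s = 13.0000
seg 5 [289.8°–360°] cycloidal, h=12: θ=300.4° here. β=10.6, B=70.2. 12·(0.1510 − sin(2π·0.1510)/(2π)) = 0.2599 → s = 13.2599

13.2599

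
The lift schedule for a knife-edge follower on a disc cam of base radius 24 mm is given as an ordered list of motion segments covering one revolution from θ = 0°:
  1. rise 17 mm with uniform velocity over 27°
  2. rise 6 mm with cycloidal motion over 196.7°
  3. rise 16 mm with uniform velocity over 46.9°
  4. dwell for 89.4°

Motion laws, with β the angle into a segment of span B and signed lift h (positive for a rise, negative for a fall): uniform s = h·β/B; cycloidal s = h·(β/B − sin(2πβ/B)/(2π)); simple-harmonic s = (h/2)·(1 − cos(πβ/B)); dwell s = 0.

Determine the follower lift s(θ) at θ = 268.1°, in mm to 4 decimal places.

seg 1 [0°–27°] uniform, h=17: full span → s += 17 → s = 17.0000
seg 2 [27°–223.7°] cycloidal, h=6: full span → s += 6 → s = 23.0000
seg 3 [223.7°–270.6°] uniform, h=16: θ=268.1° here. β=44.4, B=46.9. 16·44.4/46.9 = 15.1471 → s = 38.1471

38.1471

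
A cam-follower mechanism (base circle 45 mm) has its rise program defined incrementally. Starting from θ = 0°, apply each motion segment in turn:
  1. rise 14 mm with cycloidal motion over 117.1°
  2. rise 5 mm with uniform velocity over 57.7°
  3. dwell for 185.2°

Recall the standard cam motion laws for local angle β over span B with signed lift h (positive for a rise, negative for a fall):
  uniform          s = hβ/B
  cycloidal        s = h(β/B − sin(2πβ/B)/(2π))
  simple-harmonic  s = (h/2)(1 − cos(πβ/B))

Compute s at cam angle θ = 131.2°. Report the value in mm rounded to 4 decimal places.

seg 1 [0°–117.1°] cycloidal, h=14: full span → s += 14 → s = 14.0000
seg 2 [117.1°–174.8°] uniform, h=5: θ=131.2° here. β=14.1, B=57.7. 5·14.1/57.7 = 1.2218 → s = 15.2218

15.2218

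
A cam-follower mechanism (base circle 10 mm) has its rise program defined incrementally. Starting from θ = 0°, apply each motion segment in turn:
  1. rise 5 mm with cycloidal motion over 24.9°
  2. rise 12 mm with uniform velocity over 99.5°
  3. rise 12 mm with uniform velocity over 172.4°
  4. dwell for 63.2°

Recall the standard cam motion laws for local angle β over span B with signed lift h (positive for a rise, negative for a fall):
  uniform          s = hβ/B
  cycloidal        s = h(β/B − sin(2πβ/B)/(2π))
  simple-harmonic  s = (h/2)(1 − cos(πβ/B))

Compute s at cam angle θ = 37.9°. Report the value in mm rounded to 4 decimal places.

seg 1 [0°–24.9°] cycloidal, h=5: full span → s += 5 → s = 5.0000
seg 2 [24.9°–124.4°] uniform, h=12: θ=37.9° here. β=13, B=99.5. 12·13/99.5 = 1.5678 → s = 6.5678

6.5678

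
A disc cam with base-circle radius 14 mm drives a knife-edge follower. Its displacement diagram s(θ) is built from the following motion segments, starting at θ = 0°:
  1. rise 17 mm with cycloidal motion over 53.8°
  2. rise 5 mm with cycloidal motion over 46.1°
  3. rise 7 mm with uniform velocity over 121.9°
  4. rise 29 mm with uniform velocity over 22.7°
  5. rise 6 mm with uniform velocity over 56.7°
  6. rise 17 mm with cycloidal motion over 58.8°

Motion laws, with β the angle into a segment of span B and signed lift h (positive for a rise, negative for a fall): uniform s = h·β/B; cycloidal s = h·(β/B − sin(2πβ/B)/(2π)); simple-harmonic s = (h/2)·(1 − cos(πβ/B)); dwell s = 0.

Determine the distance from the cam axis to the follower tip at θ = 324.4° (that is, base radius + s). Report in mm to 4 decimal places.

seg 1 [0°–53.8°] cycloidal, h=17: full span → s += 17 → s = 17.0000
seg 2 [53.8°–99.9°] cycloidal, h=5: full span → s += 5 → s = 22.0000
seg 3 [99.9°–221.8°] uniform, h=7: full span → s += 7 → s = 29.0000
seg 4 [221.8°–244.5°] uniform, h=29: full span → s += 29 → s = 58.0000
seg 5 [244.5°–301.2°] uniform, h=6: full span → s += 6 → s = 64.0000
seg 6 [301.2°–360°] cycloidal, h=17: θ=324.4° here. β=23.2, B=58.8. 17·(0.3946 − sin(2π·0.3946)/(2π)) = 5.0432 → s = 69.0432
radial distance = base radius + s = 14 + 69.0432 = 83.0432

83.0432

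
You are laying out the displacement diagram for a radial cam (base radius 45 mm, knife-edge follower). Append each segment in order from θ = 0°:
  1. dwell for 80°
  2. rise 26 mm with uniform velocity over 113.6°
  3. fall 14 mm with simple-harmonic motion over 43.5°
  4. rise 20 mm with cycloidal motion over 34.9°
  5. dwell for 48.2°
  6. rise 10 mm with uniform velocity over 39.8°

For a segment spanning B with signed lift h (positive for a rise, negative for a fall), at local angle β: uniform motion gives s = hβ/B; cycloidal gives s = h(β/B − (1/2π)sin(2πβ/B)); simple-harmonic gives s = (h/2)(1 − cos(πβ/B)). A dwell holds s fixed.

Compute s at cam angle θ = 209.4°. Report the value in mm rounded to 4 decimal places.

seg 1 [0°–80°] dwell: s stays 0.0000
seg 2 [80°–193.6°] uniform, h=26: full span → s += 26 → s = 26.0000
seg 3 [193.6°–237.1°] simple-harmonic, h=-14: θ=209.4° here. β=15.8, B=43.5. -14/2·(1 − cos(π·0.3632)) = -4.0837 → s = 21.9163

21.9163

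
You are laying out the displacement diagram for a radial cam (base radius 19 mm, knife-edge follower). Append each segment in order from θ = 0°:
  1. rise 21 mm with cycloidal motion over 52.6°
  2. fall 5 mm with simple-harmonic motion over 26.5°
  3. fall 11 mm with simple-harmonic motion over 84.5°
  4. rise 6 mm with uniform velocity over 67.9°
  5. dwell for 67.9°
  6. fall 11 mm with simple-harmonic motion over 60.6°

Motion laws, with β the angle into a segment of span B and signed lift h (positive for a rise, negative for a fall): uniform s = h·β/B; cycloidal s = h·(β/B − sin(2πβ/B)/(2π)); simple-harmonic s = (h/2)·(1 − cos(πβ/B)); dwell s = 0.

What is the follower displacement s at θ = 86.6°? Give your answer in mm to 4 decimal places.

seg 1 [0°–52.6°] cycloidal, h=21: full span → s += 21 → s = 21.0000
seg 2 [52.6°–79.1°] simple-harmonic, h=-5: full span → s += -5 → s = 16.0000
seg 3 [79.1°–163.6°] simple-harmonic, h=-11: θ=86.6° here. β=7.5, B=84.5. -11/2·(1 − cos(π·0.0888)) = -0.2124 → s = 15.7876

15.7876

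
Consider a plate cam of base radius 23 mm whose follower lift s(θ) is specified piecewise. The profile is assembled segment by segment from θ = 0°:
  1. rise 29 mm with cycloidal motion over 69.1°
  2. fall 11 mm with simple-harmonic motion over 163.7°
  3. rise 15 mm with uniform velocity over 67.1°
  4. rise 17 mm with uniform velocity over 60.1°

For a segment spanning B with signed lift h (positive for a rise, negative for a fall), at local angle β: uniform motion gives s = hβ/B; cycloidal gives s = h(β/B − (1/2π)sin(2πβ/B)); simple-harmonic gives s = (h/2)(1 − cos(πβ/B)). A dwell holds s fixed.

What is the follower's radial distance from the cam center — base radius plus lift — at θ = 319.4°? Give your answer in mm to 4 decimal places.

seg 1 [0°–69.1°] cycloidal, h=29: full span → s += 29 → s = 29.0000
seg 2 [69.1°–232.8°] simple-harmonic, h=-11: full span → s += -11 → s = 18.0000
seg 3 [232.8°–299.9°] uniform, h=15: full span → s += 15 → s = 33.0000
seg 4 [299.9°–360°] uniform, h=17: θ=319.4° here. β=19.5, B=60.1. 17·19.5/60.1 = 5.5158 → s = 38.5158
radial distance = base radius + s = 23 + 38.5158 = 61.5158

61.5158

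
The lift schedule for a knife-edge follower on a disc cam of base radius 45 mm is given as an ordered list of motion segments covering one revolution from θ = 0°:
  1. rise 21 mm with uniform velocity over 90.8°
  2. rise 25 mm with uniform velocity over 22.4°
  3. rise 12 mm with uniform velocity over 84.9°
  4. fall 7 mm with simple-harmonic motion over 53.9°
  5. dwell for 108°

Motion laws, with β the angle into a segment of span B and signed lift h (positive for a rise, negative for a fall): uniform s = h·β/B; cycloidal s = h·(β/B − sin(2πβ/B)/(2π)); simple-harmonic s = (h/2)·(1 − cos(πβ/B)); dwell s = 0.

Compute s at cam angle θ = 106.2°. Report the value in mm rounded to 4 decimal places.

seg 1 [0°–90.8°] uniform, h=21: full span → s += 21 → s = 21.0000
seg 2 [90.8°–113.2°] uniform, h=25: θ=106.2° here. β=15.4, B=22.4. 25·15.4/22.4 = 17.1875 → s = 38.1875

38.1875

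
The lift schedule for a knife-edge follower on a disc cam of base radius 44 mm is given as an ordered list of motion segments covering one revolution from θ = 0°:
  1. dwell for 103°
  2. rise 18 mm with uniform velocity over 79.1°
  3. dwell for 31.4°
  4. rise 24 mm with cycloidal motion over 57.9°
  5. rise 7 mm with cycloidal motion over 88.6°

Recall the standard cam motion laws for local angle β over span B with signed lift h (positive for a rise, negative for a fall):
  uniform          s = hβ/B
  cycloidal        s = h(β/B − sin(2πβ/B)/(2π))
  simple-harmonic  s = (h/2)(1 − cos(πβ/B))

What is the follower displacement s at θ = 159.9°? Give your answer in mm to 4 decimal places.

seg 1 [0°–103°] dwell: s stays 0.0000
seg 2 [103°–182.1°] uniform, h=18: θ=159.9° here. β=56.9, B=79.1. 18·56.9/79.1 = 12.9482 → s = 12.9482

12.9482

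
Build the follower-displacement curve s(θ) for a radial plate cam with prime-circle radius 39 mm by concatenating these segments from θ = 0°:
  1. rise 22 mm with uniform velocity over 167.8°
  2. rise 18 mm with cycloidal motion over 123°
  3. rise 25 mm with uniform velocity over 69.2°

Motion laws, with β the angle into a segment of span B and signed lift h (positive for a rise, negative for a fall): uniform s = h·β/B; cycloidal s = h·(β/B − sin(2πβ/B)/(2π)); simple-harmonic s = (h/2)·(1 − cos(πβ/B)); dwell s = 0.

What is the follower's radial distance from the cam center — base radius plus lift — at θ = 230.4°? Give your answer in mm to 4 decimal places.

seg 1 [0°–167.8°] uniform, h=22: full span → s += 22 → s = 22.0000
seg 2 [167.8°–290.8°] cycloidal, h=18: θ=230.4° here. β=62.6, B=123. 18·(0.5089 − sin(2π·0.5089)/(2π)) = 9.3219 → s = 31.3219
radial distance = base radius + s = 39 + 31.3219 = 70.3219

70.3219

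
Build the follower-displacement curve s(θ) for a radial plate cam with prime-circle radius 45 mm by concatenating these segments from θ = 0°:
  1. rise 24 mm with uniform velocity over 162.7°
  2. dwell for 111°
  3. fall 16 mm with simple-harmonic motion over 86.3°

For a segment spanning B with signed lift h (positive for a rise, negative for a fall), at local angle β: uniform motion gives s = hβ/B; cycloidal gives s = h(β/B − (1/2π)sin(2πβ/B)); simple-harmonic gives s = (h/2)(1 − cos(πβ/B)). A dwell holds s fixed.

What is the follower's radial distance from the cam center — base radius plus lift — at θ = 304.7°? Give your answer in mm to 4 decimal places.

seg 1 [0°–162.7°] uniform, h=24: full span → s += 24 → s = 24.0000
seg 2 [162.7°–273.7°] dwell: s stays 24.0000
seg 3 [273.7°–360°] simple-harmonic, h=-16: θ=304.7° here. β=31, B=86.3. -16/2·(1 − cos(π·0.3592)) = -4.5759 → s = 19.4241
radial distance = base radius + s = 45 + 19.4241 = 64.4241

64.4241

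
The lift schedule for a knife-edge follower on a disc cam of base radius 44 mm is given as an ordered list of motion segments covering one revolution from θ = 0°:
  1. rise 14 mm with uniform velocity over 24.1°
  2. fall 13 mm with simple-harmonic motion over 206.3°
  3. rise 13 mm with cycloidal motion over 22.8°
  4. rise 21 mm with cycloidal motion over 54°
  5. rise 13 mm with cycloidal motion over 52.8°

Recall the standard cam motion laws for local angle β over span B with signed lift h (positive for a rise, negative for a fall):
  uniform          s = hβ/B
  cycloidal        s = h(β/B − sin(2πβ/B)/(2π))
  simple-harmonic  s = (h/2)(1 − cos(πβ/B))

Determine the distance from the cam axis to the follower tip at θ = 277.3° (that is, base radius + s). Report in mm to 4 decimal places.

seg 1 [0°–24.1°] uniform, h=14: full span → s += 14 → s = 14.0000
seg 2 [24.1°–230.4°] simple-harmonic, h=-13: full span → s += -13 → s = 1.0000
seg 3 [230.4°–253.2°] cycloidal, h=13: full span → s += 13 → s = 14.0000
seg 4 [253.2°–307.2°] cycloidal, h=21: θ=277.3° here. β=24.1, B=54. 21·(0.4463 − sin(2π·0.4463)/(2π)) = 8.2657 → s = 22.2657
radial distance = base radius + s = 44 + 22.2657 = 66.2657

66.2657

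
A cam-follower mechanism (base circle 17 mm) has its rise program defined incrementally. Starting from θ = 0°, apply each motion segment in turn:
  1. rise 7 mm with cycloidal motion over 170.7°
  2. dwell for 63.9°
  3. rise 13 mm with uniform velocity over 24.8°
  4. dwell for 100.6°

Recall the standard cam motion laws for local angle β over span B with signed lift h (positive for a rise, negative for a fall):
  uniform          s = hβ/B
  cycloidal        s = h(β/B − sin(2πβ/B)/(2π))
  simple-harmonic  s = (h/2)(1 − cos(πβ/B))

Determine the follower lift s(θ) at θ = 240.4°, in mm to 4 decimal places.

seg 1 [0°–170.7°] cycloidal, h=7: full span → s += 7 → s = 7.0000
seg 2 [170.7°–234.6°] dwell: s stays 7.0000
seg 3 [234.6°–259.4°] uniform, h=13: θ=240.4° here. β=5.8, B=24.8. 13·5.8/24.8 = 3.0403 → s = 10.0403

10.0403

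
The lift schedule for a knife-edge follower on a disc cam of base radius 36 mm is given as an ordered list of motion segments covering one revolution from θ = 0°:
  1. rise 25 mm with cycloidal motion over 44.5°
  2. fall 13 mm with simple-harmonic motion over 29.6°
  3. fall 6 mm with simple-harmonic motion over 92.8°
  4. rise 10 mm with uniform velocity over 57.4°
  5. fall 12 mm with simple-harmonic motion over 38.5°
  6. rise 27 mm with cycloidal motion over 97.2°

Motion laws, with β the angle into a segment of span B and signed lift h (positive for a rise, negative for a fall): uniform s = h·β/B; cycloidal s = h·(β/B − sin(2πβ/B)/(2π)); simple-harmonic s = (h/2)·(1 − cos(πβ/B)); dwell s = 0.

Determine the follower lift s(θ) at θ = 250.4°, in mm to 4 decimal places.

seg 1 [0°–44.5°] cycloidal, h=25: full span → s += 25 → s = 25.0000
seg 2 [44.5°–74.1°] simple-harmonic, h=-13: full span → s += -13 → s = 12.0000
seg 3 [74.1°–166.9°] simple-harmonic, h=-6: full span → s += -6 → s = 6.0000
seg 4 [166.9°–224.3°] uniform, h=10: full span → s += 10 → s = 16.0000
seg 5 [224.3°–262.8°] simple-harmonic, h=-12: θ=250.4° here. β=26.1, B=38.5. -12/2·(1 − cos(π·0.6779)) = -9.1818 → s = 6.8182

6.8182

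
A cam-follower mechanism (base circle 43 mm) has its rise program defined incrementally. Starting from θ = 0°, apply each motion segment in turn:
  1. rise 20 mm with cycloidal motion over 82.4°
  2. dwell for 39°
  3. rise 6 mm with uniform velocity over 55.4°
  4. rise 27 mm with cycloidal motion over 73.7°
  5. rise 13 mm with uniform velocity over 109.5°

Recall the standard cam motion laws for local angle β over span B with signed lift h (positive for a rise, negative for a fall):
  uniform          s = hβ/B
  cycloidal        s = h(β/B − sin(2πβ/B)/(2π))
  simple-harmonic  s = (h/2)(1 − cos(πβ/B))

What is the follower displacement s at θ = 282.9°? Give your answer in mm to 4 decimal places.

seg 1 [0°–82.4°] cycloidal, h=20: full span → s += 20 → s = 20.0000
seg 2 [82.4°–121.4°] dwell: s stays 20.0000
seg 3 [121.4°–176.8°] uniform, h=6: full span → s += 6 → s = 26.0000
seg 4 [176.8°–250.5°] cycloidal, h=27: full span → s += 27 → s = 53.0000
seg 5 [250.5°–360°] uniform, h=13: θ=282.9° here. β=32.4, B=109.5. 13·32.4/109.5 = 3.8466 → s = 56.8466

56.8466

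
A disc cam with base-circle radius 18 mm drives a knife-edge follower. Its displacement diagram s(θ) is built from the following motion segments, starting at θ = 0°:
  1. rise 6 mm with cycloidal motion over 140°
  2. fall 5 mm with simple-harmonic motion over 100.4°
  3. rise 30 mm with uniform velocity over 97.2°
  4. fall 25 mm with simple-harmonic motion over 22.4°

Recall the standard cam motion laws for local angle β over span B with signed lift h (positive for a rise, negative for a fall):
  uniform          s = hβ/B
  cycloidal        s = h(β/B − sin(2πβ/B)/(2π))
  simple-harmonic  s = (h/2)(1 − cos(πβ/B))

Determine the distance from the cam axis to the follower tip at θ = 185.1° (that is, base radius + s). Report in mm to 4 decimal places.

seg 1 [0°–140°] cycloidal, h=6: full span → s += 6 → s = 6.0000
seg 2 [140°–240.4°] simple-harmonic, h=-5: θ=185.1° here. β=45.1, B=100.4. -5/2·(1 − cos(π·0.4492)) = -2.1027 → s = 3.8973
radial distance = base radius + s = 18 + 3.8973 = 21.8973

21.8973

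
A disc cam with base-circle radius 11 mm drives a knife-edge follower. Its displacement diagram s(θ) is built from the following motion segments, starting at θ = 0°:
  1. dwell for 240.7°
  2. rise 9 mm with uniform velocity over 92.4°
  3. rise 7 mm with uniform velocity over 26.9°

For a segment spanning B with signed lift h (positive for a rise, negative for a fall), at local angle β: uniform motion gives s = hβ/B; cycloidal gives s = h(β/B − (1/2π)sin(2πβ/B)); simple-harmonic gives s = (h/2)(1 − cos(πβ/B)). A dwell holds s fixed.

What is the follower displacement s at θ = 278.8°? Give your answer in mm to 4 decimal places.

seg 1 [0°–240.7°] dwell: s stays 0.0000
seg 2 [240.7°–333.1°] uniform, h=9: θ=278.8° here. β=38.1, B=92.4. 9·38.1/92.4 = 3.7110 → s = 3.7110

3.7110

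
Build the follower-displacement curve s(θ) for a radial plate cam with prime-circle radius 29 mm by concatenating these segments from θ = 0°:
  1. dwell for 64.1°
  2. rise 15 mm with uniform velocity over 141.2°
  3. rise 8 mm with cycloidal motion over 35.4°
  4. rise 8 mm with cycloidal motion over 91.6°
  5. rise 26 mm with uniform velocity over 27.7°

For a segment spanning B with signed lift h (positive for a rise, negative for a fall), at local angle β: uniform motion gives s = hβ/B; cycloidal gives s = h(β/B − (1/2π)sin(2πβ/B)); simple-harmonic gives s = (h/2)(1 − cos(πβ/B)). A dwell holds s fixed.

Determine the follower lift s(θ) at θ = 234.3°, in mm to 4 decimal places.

seg 1 [0°–64.1°] dwell: s stays 0.0000
seg 2 [64.1°–205.3°] uniform, h=15: full span → s += 15 → s = 15.0000
seg 3 [205.3°–240.7°] cycloidal, h=8: θ=234.3° here. β=29, B=35.4. 8·(0.8192 − sin(2π·0.8192)/(2π)) = 7.7084 → s = 22.7084

22.7084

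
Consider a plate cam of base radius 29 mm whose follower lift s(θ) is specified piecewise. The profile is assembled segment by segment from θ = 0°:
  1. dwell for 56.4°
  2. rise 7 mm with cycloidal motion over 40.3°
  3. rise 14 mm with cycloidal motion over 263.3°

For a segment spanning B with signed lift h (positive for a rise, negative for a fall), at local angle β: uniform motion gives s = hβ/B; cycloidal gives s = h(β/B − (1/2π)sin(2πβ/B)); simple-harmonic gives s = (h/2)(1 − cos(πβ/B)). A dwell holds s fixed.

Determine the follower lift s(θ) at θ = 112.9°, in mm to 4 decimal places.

seg 1 [0°–56.4°] dwell: s stays 0.0000
seg 2 [56.4°–96.7°] cycloidal, h=7: full span → s += 7 → s = 7.0000
seg 3 [96.7°–360°] cycloidal, h=14: θ=112.9° here. β=16.2, B=263.3. 14·(0.0615 − sin(2π·0.0615)/(2π)) = 0.0213 → s = 7.0213

7.0213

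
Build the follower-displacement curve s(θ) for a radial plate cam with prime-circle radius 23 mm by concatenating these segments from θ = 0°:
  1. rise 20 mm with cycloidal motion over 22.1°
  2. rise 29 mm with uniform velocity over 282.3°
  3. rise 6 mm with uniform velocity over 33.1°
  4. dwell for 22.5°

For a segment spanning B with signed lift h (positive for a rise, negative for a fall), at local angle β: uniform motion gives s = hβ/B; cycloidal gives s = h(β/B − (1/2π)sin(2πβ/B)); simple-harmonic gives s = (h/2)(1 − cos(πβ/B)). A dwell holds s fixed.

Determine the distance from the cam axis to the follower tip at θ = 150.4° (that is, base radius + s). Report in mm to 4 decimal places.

seg 1 [0°–22.1°] cycloidal, h=20: full span → s += 20 → s = 20.0000
seg 2 [22.1°–304.4°] uniform, h=29: θ=150.4° here. β=128.3, B=282.3. 29·128.3/282.3 = 13.1800 → s = 33.1800
radial distance = base radius + s = 23 + 33.1800 = 56.1800

56.1800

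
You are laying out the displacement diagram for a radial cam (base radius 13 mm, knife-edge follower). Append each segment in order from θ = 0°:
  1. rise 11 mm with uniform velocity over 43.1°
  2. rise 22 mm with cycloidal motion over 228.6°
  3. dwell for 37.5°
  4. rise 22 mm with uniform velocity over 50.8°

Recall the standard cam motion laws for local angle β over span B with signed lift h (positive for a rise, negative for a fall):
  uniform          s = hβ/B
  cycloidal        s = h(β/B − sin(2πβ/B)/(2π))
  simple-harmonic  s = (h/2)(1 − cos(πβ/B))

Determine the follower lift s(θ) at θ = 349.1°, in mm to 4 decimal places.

seg 1 [0°–43.1°] uniform, h=11: full span → s += 11 → s = 11.0000
seg 2 [43.1°–271.7°] cycloidal, h=22: full span → s += 22 → s = 33.0000
seg 3 [271.7°–309.2°] dwell: s stays 33.0000
seg 4 [309.2°–360°] uniform, h=22: θ=349.1° here. β=39.9, B=50.8. 22·39.9/50.8 = 17.2795 → s = 50.2795

50.2795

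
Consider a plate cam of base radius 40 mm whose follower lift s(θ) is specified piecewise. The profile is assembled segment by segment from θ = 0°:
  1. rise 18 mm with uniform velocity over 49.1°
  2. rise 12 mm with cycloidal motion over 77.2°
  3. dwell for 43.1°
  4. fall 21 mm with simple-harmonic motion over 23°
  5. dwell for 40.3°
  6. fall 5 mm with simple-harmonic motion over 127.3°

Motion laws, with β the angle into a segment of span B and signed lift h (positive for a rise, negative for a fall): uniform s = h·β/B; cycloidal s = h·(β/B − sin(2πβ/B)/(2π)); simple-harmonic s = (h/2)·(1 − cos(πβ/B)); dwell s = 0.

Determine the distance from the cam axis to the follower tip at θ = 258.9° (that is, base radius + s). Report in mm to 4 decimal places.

seg 1 [0°–49.1°] uniform, h=18: full span → s += 18 → s = 18.0000
seg 2 [49.1°–126.3°] cycloidal, h=12: full span → s += 12 → s = 30.0000
seg 3 [126.3°–169.4°] dwell: s stays 30.0000
seg 4 [169.4°–192.4°] simple-harmonic, h=-21: full span → s += -21 → s = 9.0000
seg 5 [192.4°–232.7°] dwell: s stays 9.0000
seg 6 [232.7°–360°] simple-harmonic, h=-5: θ=258.9° here. β=26.2, B=127.3. -5/2·(1 − cos(π·0.2058)) = -0.5046 → s = 8.4954
radial distance = base radius + s = 40 + 8.4954 = 48.4954

48.4954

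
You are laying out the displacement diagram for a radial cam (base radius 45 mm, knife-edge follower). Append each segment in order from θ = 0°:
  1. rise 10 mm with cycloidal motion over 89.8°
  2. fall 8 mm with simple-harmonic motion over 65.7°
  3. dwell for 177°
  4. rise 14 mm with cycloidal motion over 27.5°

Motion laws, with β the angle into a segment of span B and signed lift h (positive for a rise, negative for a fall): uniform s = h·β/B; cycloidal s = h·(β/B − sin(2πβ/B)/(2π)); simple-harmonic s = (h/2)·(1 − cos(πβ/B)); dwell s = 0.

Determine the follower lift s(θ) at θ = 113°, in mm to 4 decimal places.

seg 1 [0°–89.8°] cycloidal, h=10: full span → s += 10 → s = 10.0000
seg 2 [89.8°–155.5°] simple-harmonic, h=-8: θ=113° here. β=23.2, B=65.7. -8/2·(1 − cos(π·0.3531)) = -2.2191 → s = 7.7809

7.7809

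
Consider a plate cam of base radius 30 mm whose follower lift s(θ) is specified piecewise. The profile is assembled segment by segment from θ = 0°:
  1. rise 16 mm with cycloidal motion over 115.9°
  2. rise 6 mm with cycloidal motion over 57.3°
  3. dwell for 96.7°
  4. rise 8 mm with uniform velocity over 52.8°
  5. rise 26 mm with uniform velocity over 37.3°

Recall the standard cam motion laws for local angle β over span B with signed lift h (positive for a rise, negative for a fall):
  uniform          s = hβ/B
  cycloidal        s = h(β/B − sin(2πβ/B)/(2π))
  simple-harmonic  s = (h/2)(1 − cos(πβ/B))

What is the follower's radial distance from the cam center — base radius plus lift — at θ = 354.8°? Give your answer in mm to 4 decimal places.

seg 1 [0°–115.9°] cycloidal, h=16: full span → s += 16 → s = 16.0000
seg 2 [115.9°–173.2°] cycloidal, h=6: full span → s += 6 → s = 22.0000
seg 3 [173.2°–269.9°] dwell: s stays 22.0000
seg 4 [269.9°–322.7°] uniform, h=8: full span → s += 8 → s = 30.0000
seg 5 [322.7°–360°] uniform, h=26: θ=354.8° here. β=32.1, B=37.3. 26·32.1/37.3 = 22.3753 → s = 52.3753
radial distance = base radius + s = 30 + 52.3753 = 82.3753

82.3753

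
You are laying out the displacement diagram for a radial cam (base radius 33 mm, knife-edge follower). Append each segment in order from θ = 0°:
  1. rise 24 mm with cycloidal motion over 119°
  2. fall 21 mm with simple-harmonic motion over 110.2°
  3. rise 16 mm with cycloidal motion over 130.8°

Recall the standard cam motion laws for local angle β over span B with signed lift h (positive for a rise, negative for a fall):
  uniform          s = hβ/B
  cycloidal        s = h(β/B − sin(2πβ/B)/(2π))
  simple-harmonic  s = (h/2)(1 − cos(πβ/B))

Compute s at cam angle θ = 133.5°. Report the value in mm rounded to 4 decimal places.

seg 1 [0°–119°] cycloidal, h=24: full span → s += 24 → s = 24.0000
seg 2 [119°–229.2°] simple-harmonic, h=-21: θ=133.5° here. β=14.5, B=110.2. -21/2·(1 − cos(π·0.1316)) = -0.8844 → s = 23.1156

23.1156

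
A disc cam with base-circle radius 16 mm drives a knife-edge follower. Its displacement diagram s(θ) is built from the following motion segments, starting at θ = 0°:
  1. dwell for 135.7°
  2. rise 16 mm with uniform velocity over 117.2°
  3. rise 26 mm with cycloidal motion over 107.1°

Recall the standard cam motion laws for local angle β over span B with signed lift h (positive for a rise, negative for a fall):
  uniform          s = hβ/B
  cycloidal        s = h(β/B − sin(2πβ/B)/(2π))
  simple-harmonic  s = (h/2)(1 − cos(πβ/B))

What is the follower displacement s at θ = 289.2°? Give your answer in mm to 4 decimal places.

seg 1 [0°–135.7°] dwell: s stays 0.0000
seg 2 [135.7°–252.9°] uniform, h=16: full span → s += 16 → s = 16.0000
seg 3 [252.9°–360°] cycloidal, h=26: θ=289.2° here. β=36.3, B=107.1. 26·(0.3389 − sin(2π·0.3389)/(2π)) = 5.3037 → s = 21.3037

21.3037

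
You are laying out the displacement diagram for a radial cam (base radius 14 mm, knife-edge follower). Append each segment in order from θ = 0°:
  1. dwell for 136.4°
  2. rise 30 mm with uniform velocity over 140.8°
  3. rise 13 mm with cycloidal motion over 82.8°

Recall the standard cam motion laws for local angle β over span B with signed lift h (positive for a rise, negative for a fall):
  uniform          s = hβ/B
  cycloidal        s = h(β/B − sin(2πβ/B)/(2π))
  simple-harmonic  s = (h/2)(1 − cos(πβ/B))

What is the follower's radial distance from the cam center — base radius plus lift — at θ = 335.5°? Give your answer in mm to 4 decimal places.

seg 1 [0°–136.4°] dwell: s stays 0.0000
seg 2 [136.4°–277.2°] uniform, h=30: full span → s += 30 → s = 30.0000
seg 3 [277.2°–360°] cycloidal, h=13: θ=335.5° here. β=58.3, B=82.8. 13·(0.7041 − sin(2π·0.7041)/(2π)) = 11.1370 → s = 41.1370
radial distance = base radius + s = 14 + 41.1370 = 55.1370

55.1370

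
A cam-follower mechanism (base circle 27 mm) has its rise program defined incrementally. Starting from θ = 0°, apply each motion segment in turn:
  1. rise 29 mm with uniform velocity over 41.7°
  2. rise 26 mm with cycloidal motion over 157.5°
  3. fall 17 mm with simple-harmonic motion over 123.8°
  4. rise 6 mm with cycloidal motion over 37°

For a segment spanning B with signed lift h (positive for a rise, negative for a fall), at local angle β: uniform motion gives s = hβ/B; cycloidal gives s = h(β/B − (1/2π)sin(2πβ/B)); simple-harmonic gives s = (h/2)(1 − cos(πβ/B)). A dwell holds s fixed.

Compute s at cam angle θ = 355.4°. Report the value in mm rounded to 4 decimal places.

seg 1 [0°–41.7°] uniform, h=29: full span → s += 29 → s = 29.0000
seg 2 [41.7°–199.2°] cycloidal, h=26: full span → s += 26 → s = 55.0000
seg 3 [199.2°–323°] simple-harmonic, h=-17: full span → s += -17 → s = 38.0000
seg 4 [323°–360°] cycloidal, h=6: θ=355.4° here. β=32.4, B=37. 6·(0.8757 − sin(2π·0.8757)/(2π)) = 5.9264 → s = 43.9264

43.9264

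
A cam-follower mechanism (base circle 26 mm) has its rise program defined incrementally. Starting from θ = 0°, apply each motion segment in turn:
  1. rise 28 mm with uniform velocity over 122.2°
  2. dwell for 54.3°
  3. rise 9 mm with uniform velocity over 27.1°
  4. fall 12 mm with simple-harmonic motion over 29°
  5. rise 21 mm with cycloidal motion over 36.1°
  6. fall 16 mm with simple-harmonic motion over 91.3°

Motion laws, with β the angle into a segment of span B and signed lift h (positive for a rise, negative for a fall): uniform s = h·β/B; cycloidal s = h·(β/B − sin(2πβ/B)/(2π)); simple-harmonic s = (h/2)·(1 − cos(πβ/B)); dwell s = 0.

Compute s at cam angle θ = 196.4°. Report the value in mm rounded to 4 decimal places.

seg 1 [0°–122.2°] uniform, h=28: full span → s += 28 → s = 28.0000
seg 2 [122.2°–176.5°] dwell: s stays 28.0000
seg 3 [176.5°–203.6°] uniform, h=9: θ=196.4° here. β=19.9, B=27.1. 9·19.9/27.1 = 6.6089 → s = 34.6089

34.6089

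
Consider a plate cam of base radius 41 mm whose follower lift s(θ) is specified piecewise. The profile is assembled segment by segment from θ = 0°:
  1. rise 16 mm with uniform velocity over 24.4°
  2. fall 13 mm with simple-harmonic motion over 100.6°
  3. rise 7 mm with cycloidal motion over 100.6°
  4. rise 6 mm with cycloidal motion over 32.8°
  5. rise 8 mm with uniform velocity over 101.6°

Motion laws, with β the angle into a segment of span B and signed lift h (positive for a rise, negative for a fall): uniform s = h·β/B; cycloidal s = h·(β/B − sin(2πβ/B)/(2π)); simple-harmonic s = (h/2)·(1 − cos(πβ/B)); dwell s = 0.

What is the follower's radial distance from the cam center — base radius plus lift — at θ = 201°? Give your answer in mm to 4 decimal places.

seg 1 [0°–24.4°] uniform, h=16: full span → s += 16 → s = 16.0000
seg 2 [24.4°–125°] simple-harmonic, h=-13: full span → s += -13 → s = 3.0000
seg 3 [125°–225.6°] cycloidal, h=7: θ=201° here. β=76, B=100.6. 7·(0.7555 − sin(2π·0.7555)/(2π)) = 6.4017 → s = 9.4017
radial distance = base radius + s = 41 + 9.4017 = 50.4017

50.4017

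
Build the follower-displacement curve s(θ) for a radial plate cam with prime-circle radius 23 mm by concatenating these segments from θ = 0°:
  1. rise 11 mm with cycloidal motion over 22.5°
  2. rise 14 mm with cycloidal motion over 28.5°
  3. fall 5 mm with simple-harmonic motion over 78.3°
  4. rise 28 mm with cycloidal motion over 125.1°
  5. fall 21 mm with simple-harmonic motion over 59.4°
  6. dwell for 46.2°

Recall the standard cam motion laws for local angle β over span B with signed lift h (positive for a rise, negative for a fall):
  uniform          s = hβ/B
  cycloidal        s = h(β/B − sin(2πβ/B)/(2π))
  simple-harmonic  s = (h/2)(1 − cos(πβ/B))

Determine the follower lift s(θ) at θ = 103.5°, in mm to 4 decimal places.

seg 1 [0°–22.5°] cycloidal, h=11: full span → s += 11 → s = 11.0000
seg 2 [22.5°–51°] cycloidal, h=14: full span → s += 14 → s = 25.0000
seg 3 [51°–129.3°] simple-harmonic, h=-5: θ=103.5° here. β=52.5, B=78.3. -5/2·(1 − cos(π·0.6705)) = -3.7760 → s = 21.2240

21.2240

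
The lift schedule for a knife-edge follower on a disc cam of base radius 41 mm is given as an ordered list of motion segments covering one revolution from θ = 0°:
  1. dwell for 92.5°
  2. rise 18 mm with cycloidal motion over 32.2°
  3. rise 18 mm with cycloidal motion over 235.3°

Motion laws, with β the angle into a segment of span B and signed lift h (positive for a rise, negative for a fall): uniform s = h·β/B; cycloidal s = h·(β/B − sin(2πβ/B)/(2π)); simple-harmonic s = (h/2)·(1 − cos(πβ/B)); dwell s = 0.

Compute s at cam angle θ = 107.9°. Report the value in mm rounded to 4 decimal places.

seg 1 [0°–92.5°] dwell: s stays 0.0000
seg 2 [92.5°–124.7°] cycloidal, h=18: θ=107.9° here. β=15.4, B=32.2. 18·(0.4783 − sin(2π·0.4783)/(2π)) = 8.2186 → s = 8.2186

8.2186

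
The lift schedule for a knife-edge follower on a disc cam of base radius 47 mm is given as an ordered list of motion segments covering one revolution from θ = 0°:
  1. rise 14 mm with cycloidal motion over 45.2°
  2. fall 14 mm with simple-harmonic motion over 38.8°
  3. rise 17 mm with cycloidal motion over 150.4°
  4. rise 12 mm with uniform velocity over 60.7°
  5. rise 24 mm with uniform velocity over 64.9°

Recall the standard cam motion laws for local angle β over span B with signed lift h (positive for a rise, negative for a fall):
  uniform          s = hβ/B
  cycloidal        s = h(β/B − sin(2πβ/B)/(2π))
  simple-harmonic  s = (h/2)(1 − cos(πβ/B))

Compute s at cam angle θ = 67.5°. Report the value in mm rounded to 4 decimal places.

seg 1 [0°–45.2°] cycloidal, h=14: full span → s += 14 → s = 14.0000
seg 2 [45.2°–84°] simple-harmonic, h=-14: θ=67.5° here. β=22.3, B=38.8. -14/2·(1 − cos(π·0.5747)) = -8.6286 → s = 5.3714

5.3714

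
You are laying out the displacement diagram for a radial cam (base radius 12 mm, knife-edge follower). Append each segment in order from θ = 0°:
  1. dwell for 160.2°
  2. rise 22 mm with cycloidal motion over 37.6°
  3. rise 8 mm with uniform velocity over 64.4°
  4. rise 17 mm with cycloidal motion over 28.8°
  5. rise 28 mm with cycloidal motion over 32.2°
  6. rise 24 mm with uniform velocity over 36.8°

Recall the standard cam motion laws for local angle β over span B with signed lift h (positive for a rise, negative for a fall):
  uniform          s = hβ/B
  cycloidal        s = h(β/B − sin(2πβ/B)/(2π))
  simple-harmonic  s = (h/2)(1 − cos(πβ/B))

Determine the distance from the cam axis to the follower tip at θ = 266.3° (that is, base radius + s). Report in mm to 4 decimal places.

seg 1 [0°–160.2°] dwell: s stays 0.0000
seg 2 [160.2°–197.8°] cycloidal, h=22: full span → s += 22 → s = 22.0000
seg 3 [197.8°–262.2°] uniform, h=8: full span → s += 8 → s = 30.0000
seg 4 [262.2°–291°] cycloidal, h=17: θ=266.3° here. β=4.1, B=28.8. 17·(0.1424 − sin(2π·0.1424)/(2π)) = 0.3101 → s = 30.3101
radial distance = base radius + s = 12 + 30.3101 = 42.3101

42.3101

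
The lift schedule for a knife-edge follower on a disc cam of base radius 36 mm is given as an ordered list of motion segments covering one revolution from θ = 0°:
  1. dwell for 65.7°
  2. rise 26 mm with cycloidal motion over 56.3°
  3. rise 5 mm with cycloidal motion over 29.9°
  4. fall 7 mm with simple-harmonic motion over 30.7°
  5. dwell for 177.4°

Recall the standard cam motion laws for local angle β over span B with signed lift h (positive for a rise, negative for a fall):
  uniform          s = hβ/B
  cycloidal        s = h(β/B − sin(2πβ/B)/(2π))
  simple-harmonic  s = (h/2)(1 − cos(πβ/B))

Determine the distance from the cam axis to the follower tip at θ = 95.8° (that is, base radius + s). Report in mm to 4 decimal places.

seg 1 [0°–65.7°] dwell: s stays 0.0000
seg 2 [65.7°–122°] cycloidal, h=26: θ=95.8° here. β=30.1, B=56.3. 26·(0.5346 − sin(2π·0.5346)/(2π)) = 14.7940 → s = 14.7940
radial distance = base radius + s = 36 + 14.7940 = 50.7940

50.7940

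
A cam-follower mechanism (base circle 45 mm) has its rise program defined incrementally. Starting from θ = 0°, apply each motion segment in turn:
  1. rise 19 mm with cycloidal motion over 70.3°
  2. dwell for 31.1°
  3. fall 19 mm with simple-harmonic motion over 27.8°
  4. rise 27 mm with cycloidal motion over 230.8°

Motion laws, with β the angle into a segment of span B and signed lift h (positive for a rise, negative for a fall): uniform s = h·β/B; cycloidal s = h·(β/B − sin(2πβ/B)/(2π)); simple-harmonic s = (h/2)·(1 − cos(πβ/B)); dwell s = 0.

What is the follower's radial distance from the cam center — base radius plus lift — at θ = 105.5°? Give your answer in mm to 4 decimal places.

seg 1 [0°–70.3°] cycloidal, h=19: full span → s += 19 → s = 19.0000
seg 2 [70.3°–101.4°] dwell: s stays 19.0000
seg 3 [101.4°–129.2°] simple-harmonic, h=-19: θ=105.5° here. β=4.1, B=27.8. -19/2·(1 − cos(π·0.1475)) = -1.0016 → s = 17.9984
radial distance = base radius + s = 45 + 17.9984 = 62.9984

62.9984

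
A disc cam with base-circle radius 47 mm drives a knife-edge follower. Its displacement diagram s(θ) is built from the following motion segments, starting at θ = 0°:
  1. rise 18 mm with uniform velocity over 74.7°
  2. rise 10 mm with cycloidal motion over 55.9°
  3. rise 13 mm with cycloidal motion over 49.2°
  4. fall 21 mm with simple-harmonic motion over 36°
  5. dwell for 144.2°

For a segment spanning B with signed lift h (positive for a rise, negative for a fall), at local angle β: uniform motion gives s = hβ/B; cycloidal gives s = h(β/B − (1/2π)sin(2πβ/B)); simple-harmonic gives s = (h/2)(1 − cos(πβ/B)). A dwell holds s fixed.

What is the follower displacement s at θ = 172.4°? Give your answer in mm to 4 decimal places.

seg 1 [0°–74.7°] uniform, h=18: full span → s += 18 → s = 18.0000
seg 2 [74.7°–130.6°] cycloidal, h=10: full span → s += 10 → s = 28.0000
seg 3 [130.6°–179.8°] cycloidal, h=13: θ=172.4° here. β=41.8, B=49.2. 13·(0.8496 − sin(2π·0.8496)/(2π)) = 12.7217 → s = 40.7217

40.7217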